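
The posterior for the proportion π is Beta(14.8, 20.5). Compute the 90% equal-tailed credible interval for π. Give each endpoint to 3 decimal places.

Posterior: Beta(14.8, 20.5).
Equal-tailed 90% interval: the 0.05 and 0.95 quantiles of Beta(14.8, 20.5).
Posterior mean ≈ 0.419, SD ≈ 0.082; a Normal approximation gives roughly [0.285, 0.554].
Exact: F⁻¹(0.05) = 0.287; F⁻¹(0.95) = 0.557.

[0.287, 0.557]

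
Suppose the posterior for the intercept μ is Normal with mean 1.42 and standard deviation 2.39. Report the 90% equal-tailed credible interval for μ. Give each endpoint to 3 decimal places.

[-2.511, 5.351]

The posterior is symmetric, so the 90% equal-tailed interval is μ = 1.42 ± z·2.39 with z = 1.645.
Half-width: 1.645 × 2.39 = 3.931.
1.42 − 3.931 = -2.511; 1.42 + 3.931 = 5.351.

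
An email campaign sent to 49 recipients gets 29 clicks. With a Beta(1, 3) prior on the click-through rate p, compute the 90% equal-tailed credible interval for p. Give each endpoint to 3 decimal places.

[0.454, 0.676]

Posterior: Beta(1+29, 3+20) = Beta(30, 23).
Equal-tailed 90% interval: the 0.05 and 0.95 quantiles of Beta(30, 23).
Posterior mean ≈ 0.566, SD ≈ 0.067; a Normal approximation gives roughly [0.455, 0.677].
Exact: F⁻¹(0.05) = 0.454; F⁻¹(0.95) = 0.676.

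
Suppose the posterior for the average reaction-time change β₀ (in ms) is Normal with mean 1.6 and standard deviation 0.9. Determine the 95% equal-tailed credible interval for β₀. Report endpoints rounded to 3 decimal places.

The posterior is symmetric, so the 95% equal-tailed interval is β₀ = 1.6 ± z·0.9 with z = 1.960.
Half-width: 1.960 × 0.9 = 1.764.
1.6 − 1.764 = -0.164; 1.6 + 1.764 = 3.364.

[-0.164, 3.364]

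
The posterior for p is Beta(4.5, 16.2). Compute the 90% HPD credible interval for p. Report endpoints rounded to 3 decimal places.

[0.073, 0.356]

The posterior is unimodal and skewed, so the HPD interval has equal density at both endpoints and is the shortest 90% interval.
Solving f(0.073) = f(0.356) with F(0.356) − F(0.073) = 0.90 gives [0.073, 0.356].
For comparison, the equal-tailed interval is [0.089, 0.378]; the HPD is narrower and shifted toward the mode.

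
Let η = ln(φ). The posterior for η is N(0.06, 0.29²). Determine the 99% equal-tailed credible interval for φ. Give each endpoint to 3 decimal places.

[0.503, 2.241]

On the log scale the 99% interval is 0.06 ± 2.576 × 0.29 = [-0.6870, 0.8070].
Exponentiate: [e^-0.6870, e^0.8070] = [0.503, 2.241].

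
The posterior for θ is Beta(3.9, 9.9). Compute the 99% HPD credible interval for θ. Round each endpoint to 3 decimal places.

[0.042, 0.597]

The posterior is unimodal and skewed, so the HPD interval has equal density at both endpoints and is the shortest 99% interval.
Solving f(0.042) = f(0.597) with F(0.597) − F(0.042) = 0.99 gives [0.042, 0.597].
For comparison, the equal-tailed interval is [0.055, 0.620]; the HPD is narrower and shifted toward the mode.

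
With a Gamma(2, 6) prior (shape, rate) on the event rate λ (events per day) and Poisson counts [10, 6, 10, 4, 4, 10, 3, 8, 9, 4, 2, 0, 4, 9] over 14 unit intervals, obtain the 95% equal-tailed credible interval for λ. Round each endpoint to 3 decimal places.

Posterior: Gamma(2+83, 6+14) = Gamma(85, 20) (shape, rate).
Equal-tailed 95% interval: Gamma(85, 20) quantiles at 0.025 and 0.975.
Posterior mean ≈ 4.250, SD ≈ 0.461; a Normal approximation gives roughly [3.347, 5.153].
Exact: lower = 3.395; upper = 5.200.

[3.395, 5.200]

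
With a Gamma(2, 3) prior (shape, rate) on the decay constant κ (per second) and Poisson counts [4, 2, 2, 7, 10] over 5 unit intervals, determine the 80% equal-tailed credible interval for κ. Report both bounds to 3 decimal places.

[2.574, 4.230]

Posterior: Gamma(2+25, 3+5) = Gamma(27, 8) (shape, rate).
Equal-tailed 80% interval: Gamma(27, 8) quantiles at 0.1 and 0.9.
Posterior mean ≈ 3.375, SD ≈ 0.650; a Normal approximation gives roughly [2.543, 4.207].
Exact: lower = 2.574; upper = 4.230.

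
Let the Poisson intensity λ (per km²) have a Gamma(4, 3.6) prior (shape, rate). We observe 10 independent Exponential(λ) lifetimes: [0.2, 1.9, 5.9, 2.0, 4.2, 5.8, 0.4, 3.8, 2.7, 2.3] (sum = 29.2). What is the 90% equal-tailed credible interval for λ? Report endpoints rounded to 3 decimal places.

[0.258, 0.630]

Posterior: Gamma(4+10, 3.6+29.2) = Gamma(14, 32.8) (shape, rate).
Equal-tailed 90% interval: Gamma(14, 32.8) quantiles at 0.05 and 0.95.
Posterior mean ≈ 0.427, SD ≈ 0.114; a Normal approximation gives roughly [0.239, 0.614].
Exact: lower = 0.258; upper = 0.630.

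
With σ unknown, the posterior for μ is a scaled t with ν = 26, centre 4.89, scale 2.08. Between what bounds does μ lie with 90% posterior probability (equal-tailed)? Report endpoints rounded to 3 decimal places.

The t_26 distribution is symmetric; the 90% interval is 4.89 ± t·2.08 with t_{0.95,26} = 1.706.
Half-width: 1.706 × 2.08 = 3.548.
4.89 − 3.548 = 1.342; 4.89 + 3.548 = 8.438.

[1.342, 8.438]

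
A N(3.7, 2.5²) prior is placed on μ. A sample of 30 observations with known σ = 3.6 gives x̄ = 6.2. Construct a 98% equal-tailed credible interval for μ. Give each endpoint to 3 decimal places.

[4.560, 7.517]

Posterior precision = 1/2.5² + 30/3.6² = 0.1600 + 2.3148 = 2.4748, so posterior SD = 0.6357.
Posterior mean = (3.7/2.5² + 30·6.2/3.6²) / 2.4748 = 6.0384.
Interval: 6.0384 ± 2.326 × 0.6357 → [4.560, 7.517].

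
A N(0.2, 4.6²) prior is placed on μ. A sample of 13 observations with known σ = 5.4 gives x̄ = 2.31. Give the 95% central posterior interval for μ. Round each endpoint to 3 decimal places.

[-0.683, 4.899]

Posterior precision = 1/4.6² + 13/5.4² = 0.0473 + 0.4458 = 0.4931, so posterior SD = 1.4241.
Posterior mean = (0.2/4.6² + 13·2.31/5.4²) / 0.4931 = 2.1078.
Interval: 2.1078 ± 1.960 × 1.4241 → [-0.683, 4.899].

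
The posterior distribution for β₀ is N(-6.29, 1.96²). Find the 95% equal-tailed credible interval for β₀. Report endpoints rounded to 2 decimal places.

[-10.13, -2.45]

The posterior is symmetric, so the 95% equal-tailed interval is β₀ = -6.29 ± z·1.96 with z = 1.960.
Half-width: 1.960 × 1.96 = 3.84.
-6.29 − 3.84 = -10.13; -6.29 + 3.84 = -2.45.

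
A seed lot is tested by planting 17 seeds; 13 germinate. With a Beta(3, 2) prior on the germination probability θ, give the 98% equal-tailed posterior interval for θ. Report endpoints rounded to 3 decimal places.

Posterior: Beta(3+13, 2+4) = Beta(16, 6).
Equal-tailed 98% interval: the 0.01 and 0.99 quantiles of Beta(16, 6).
Posterior mean ≈ 0.727, SD ≈ 0.093; a Normal approximation gives roughly [0.511, 0.943].
Exact: F⁻¹(0.01) = 0.488; F⁻¹(0.99) = 0.908.

[0.488, 0.908]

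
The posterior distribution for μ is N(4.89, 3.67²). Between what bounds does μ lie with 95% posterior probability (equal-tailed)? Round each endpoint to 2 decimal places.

The posterior is symmetric, so the 95% equal-tailed interval is μ = 4.89 ± z·3.67 with z = 1.960.
Half-width: 1.960 × 3.67 = 7.19.
4.89 − 7.19 = -2.30; 4.89 + 7.19 = 12.08.

[-2.30, 12.08]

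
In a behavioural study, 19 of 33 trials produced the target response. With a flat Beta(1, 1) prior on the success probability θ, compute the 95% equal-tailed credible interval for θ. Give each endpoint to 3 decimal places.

Posterior: Beta(1+19, 1+14) = Beta(20, 15).
Equal-tailed 95% interval: the 0.025 and 0.975 quantiles of Beta(20, 15).
Posterior mean ≈ 0.571, SD ≈ 0.082; a Normal approximation gives roughly [0.410, 0.733].
Exact: F⁻¹(0.025) = 0.407; F⁻¹(0.975) = 0.728.

[0.407, 0.728]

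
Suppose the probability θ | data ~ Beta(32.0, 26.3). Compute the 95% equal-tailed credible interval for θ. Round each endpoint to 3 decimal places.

[0.421, 0.673]

Posterior: Beta(32.0, 26.3).
Equal-tailed 95% interval: the 0.025 and 0.975 quantiles of Beta(32.0, 26.3).
Posterior mean ≈ 0.549, SD ≈ 0.065; a Normal approximation gives roughly [0.422, 0.676].
Exact: F⁻¹(0.025) = 0.421; F⁻¹(0.975) = 0.673.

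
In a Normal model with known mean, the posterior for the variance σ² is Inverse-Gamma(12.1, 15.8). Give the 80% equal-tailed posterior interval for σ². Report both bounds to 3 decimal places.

Inverse-Gamma(12.1, 15.8) quantiles: F⁻¹(0.1) and F⁻¹(0.9).
Equivalently, 1/σ² ~ Gamma(12.1, rate = 15.8); invert its 0.9 and 0.1 quantiles.
Posterior mean ≈ 1.423, SD ≈ 0.448; a Normal approximation gives roughly [0.849, 1.997].
Exact: lower = 0.945; upper = 1.997.

[0.945, 1.997]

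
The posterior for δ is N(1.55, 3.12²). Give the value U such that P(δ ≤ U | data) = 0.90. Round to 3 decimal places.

5.548

Need U with P(δ ≤ U) = 0.90: U = 1.55 + z_{0.1}·3.12.
z = 1.282; U = 1.55 + 1.282 × 3.12 = 5.548.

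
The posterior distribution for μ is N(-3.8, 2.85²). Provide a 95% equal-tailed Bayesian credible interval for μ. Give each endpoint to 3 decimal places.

The posterior is symmetric, so the 95% equal-tailed interval is μ = -3.8 ± z·2.85 with z = 1.960.
Half-width: 1.960 × 2.85 = 5.586.
-3.8 − 5.586 = -9.386; -3.8 + 5.586 = 1.786.

[-9.386, 1.786]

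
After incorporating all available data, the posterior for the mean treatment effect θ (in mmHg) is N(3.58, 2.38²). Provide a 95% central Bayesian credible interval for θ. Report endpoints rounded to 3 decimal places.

[-1.085, 8.245]

The posterior is symmetric, so the 95% equal-tailed interval is θ = 3.58 ± z·2.38 with z = 1.960.
Half-width: 1.960 × 2.38 = 4.665.
3.58 − 4.665 = -1.085; 3.58 + 4.665 = 8.245.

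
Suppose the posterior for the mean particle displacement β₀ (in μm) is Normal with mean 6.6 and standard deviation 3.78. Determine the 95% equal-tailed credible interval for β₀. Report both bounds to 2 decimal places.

The posterior is symmetric, so the 95% equal-tailed interval is β₀ = 6.6 ± z·3.78 with z = 1.960.
Half-width: 1.960 × 3.78 = 7.41.
6.6 − 7.41 = -0.81; 6.6 + 7.41 = 14.01.

[-0.81, 14.01]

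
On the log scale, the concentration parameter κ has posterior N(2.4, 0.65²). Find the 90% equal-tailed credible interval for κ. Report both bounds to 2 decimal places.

[3.78, 32.11]

On the log scale the 90% interval is 2.4 ± 1.645 × 0.65 = [1.3308, 3.4692].
Exponentiate: [e^1.3308, e^3.4692] = [3.78, 32.11].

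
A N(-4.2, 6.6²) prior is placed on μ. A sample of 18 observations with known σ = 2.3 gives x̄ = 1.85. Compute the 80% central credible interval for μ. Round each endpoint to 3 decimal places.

Posterior precision = 1/6.6² + 18/2.3² = 0.0230 + 3.4026 = 3.4256, so posterior SD = 0.5403.
Posterior mean = (-4.2/6.6² + 18·1.85/2.3²) / 3.4256 = 1.8095.
Interval: 1.8095 ± 1.282 × 0.5403 → [1.117, 2.502].

[1.117, 2.502]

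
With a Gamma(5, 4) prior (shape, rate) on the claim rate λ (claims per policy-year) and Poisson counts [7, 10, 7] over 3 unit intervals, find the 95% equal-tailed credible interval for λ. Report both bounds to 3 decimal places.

[2.775, 5.781]

Posterior: Gamma(5+24, 4+3) = Gamma(29, 7) (shape, rate).
Equal-tailed 95% interval: Gamma(29, 7) quantiles at 0.025 and 0.975.
Posterior mean ≈ 4.143, SD ≈ 0.769; a Normal approximation gives roughly [2.635, 5.651].
Exact: lower = 2.775; upper = 5.781.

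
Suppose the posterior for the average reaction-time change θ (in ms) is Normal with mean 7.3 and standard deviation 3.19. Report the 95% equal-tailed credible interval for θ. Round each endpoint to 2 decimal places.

The posterior is symmetric, so the 95% equal-tailed interval is θ = 7.3 ± z·3.19 with z = 1.960.
Half-width: 1.960 × 3.19 = 6.25.
7.3 − 6.25 = 1.05; 7.3 + 6.25 = 13.55.

[1.05, 13.55]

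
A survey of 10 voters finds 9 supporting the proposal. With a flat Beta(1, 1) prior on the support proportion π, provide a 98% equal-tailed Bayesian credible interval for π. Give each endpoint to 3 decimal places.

Posterior: Beta(1+9, 1+1) = Beta(10, 2).
Equal-tailed 98% interval: the 0.01 and 0.99 quantiles of Beta(10, 2).
Posterior mean ≈ 0.833, SD ≈ 0.103; a Normal approximation gives roughly [0.593, 1.074].
Exact: F⁻¹(0.01) = 0.530; F⁻¹(0.99) = 0.986.

[0.530, 0.986]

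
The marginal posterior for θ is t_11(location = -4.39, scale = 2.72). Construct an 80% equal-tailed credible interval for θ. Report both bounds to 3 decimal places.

[-8.099, -0.681]

The t_11 distribution is symmetric; the 80% interval is -4.39 ± t·2.72 with t_{0.9,11} = 1.363.
Half-width: 1.363 × 2.72 = 3.709.
-4.39 − 3.709 = -8.099; -4.39 + 3.709 = -0.681.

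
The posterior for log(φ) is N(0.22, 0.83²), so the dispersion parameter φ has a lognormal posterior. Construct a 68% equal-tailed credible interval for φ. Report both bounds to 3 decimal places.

[0.546, 2.845]

On the log scale the 68% interval is 0.22 ± 0.994 × 0.83 = [-0.6054, 1.0454].
Exponentiate: [e^-0.6054, e^1.0454] = [0.546, 2.845].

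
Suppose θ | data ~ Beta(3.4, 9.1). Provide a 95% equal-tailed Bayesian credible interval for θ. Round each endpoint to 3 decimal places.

[0.075, 0.538]

Posterior: Beta(3.4, 9.1).
Equal-tailed 95% interval: the 0.025 and 0.975 quantiles of Beta(3.4, 9.1).
Posterior mean ≈ 0.272, SD ≈ 0.121; a Normal approximation gives roughly [0.035, 0.509].
Exact: F⁻¹(0.025) = 0.075; F⁻¹(0.975) = 0.538.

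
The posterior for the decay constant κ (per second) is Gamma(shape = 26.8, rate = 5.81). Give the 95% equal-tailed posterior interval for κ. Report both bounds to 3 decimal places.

[3.035, 6.516]

Posterior: Gamma(shape 26.8, rate 5.81).
Equal-tailed 95% interval: Gamma(26.8, 5.81) quantiles at 0.025 and 0.975.
Posterior mean ≈ 4.613, SD ≈ 0.891; a Normal approximation gives roughly [2.866, 6.359].
Exact: lower = 3.035; upper = 6.516.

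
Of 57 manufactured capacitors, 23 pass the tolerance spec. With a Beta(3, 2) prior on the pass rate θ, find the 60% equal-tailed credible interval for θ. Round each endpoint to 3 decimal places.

Posterior: Beta(3+23, 2+34) = Beta(26, 36).
Equal-tailed 60% interval: the 0.2 and 0.8 quantiles of Beta(26, 36).
Posterior mean ≈ 0.419, SD ≈ 0.062; a Normal approximation gives roughly [0.367, 0.472].
Exact: F⁻¹(0.2) = 0.366; F⁻¹(0.8) = 0.472.

[0.366, 0.472]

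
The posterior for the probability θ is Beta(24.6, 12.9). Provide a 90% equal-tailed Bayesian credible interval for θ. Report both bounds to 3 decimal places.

Posterior: Beta(24.6, 12.9).
Equal-tailed 90% interval: the 0.05 and 0.95 quantiles of Beta(24.6, 12.9).
Posterior mean ≈ 0.656, SD ≈ 0.077; a Normal approximation gives roughly [0.530, 0.782].
Exact: F⁻¹(0.05) = 0.525; F⁻¹(0.95) = 0.777.

[0.525, 0.777]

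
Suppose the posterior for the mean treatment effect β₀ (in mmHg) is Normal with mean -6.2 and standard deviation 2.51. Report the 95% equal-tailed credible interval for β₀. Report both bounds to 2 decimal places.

The posterior is symmetric, so the 95% equal-tailed interval is β₀ = -6.2 ± z·2.51 with z = 1.960.
Half-width: 1.960 × 2.51 = 4.92.
-6.2 − 4.92 = -11.12; -6.2 + 4.92 = -1.28.

[-11.12, -1.28]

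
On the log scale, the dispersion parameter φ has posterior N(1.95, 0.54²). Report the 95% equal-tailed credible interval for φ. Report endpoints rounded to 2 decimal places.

[2.44, 20.25]

On the log scale the 95% interval is 1.95 ± 1.960 × 0.54 = [0.8916, 3.0084].
Exponentiate: [e^0.8916, e^3.0084] = [2.44, 20.25].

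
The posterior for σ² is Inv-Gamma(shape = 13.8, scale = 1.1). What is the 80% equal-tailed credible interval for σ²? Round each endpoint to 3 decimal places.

[0.059, 0.118]

Inverse-Gamma(13.8, 1.1) quantiles: F⁻¹(0.1) and F⁻¹(0.9).
Equivalently, 1/σ² ~ Gamma(13.8, rate = 1.1); invert its 0.9 and 0.1 quantiles.
Posterior mean ≈ 0.086, SD ≈ 0.025; a Normal approximation gives roughly [0.054, 0.118].
Exact: lower = 0.059; upper = 0.118.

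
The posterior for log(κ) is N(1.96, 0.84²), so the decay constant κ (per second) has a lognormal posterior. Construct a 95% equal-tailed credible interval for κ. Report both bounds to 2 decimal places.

[1.37, 36.83]

On the log scale the 95% interval is 1.96 ± 1.960 × 0.84 = [0.3136, 3.6064].
Exponentiate: [e^0.3136, e^3.6064] = [1.37, 36.83].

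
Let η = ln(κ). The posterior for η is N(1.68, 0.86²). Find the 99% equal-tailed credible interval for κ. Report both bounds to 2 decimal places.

On the log scale the 99% interval is 1.68 ± 2.576 × 0.86 = [-0.5352, 3.8952].
Exponentiate: [e^-0.5352, e^3.8952] = [0.59, 49.17].

[0.59, 49.17]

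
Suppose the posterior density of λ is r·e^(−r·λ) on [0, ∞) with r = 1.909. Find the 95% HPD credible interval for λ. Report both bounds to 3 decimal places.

The exponential density is strictly decreasing on [0, ∞), so the HPD interval is anchored at 0: [0, q] with P(λ ≤ q) = 0.95.
q = −ln(1 − 0.95) / 1.909 = 2.9957 / 1.909 = 1.569.

[0.000, 1.569]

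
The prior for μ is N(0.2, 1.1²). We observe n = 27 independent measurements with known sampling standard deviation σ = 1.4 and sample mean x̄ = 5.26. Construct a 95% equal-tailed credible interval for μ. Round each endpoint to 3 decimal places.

Posterior precision = 1/1.1² + 27/1.4² = 0.8264 + 13.7755 = 14.6020, so posterior SD = 0.2617.
Posterior mean = (0.2/1.1² + 27·5.26/1.4²) / 14.6020 = 4.9736.
Interval: 4.9736 ± 1.960 × 0.2617 → [4.461, 5.487].

[4.461, 5.487]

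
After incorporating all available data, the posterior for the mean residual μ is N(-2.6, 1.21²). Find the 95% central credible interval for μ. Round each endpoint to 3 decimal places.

The posterior is symmetric, so the 95% equal-tailed interval is μ = -2.6 ± z·1.21 with z = 1.960.
Half-width: 1.960 × 1.21 = 2.372.
-2.6 − 2.372 = -4.972; -2.6 + 2.372 = -0.228.

[-4.972, -0.228]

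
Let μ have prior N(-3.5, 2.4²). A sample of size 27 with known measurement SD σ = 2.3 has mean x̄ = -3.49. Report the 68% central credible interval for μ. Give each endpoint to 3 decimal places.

Posterior precision = 1/2.4² + 27/2.3² = 0.1736 + 5.1040 = 5.2776, so posterior SD = 0.4353.
Posterior mean = (-3.5/2.4² + 27·-3.49/2.3²) / 5.2776 = -3.4903.
Interval: -3.4903 ± 0.994 × 0.4353 → [-3.923, -3.057].

[-3.923, -3.057]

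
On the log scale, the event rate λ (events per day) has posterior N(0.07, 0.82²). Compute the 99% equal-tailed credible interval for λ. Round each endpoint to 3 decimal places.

[0.130, 8.866]

On the log scale the 99% interval is 0.07 ± 2.576 × 0.82 = [-2.0422, 2.1822].
Exponentiate: [e^-2.0422, e^2.1822] = [0.130, 8.866].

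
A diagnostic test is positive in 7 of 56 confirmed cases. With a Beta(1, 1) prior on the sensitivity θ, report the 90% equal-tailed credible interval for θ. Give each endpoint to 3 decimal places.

[0.072, 0.218]

Posterior: Beta(1+7, 1+49) = Beta(8, 50).
Equal-tailed 90% interval: the 0.05 and 0.95 quantiles of Beta(8, 50).
Posterior mean ≈ 0.138, SD ≈ 0.045; a Normal approximation gives roughly [0.064, 0.212].
Exact: F⁻¹(0.05) = 0.072; F⁻¹(0.95) = 0.218.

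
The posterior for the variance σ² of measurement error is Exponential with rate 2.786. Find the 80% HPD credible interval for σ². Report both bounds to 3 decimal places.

[0.000, 0.578]

The exponential density is strictly decreasing on [0, ∞), so the HPD interval is anchored at 0: [0, q] with P(σ² ≤ q) = 0.80.
q = −ln(1 − 0.80) / 2.786 = 1.6094 / 2.786 = 0.578.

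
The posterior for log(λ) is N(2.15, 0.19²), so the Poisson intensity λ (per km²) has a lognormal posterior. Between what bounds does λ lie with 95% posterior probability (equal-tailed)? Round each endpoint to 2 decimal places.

On the log scale the 95% interval is 2.15 ± 1.960 × 0.19 = [1.7776, 2.5224].
Exponentiate: [e^1.7776, e^2.5224] = [5.92, 12.46].

[5.92, 12.46]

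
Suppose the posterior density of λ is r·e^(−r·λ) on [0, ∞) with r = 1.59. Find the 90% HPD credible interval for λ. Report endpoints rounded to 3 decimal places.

[0.000, 1.448]

The exponential density is strictly decreasing on [0, ∞), so the HPD interval is anchored at 0: [0, q] with P(λ ≤ q) = 0.90.
q = −ln(1 − 0.90) / 1.59 = 2.3026 / 1.59 = 1.448.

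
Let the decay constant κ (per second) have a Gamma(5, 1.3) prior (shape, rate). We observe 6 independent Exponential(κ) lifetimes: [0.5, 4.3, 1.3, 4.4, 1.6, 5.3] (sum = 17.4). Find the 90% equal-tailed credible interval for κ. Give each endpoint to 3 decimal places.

Posterior: Gamma(5+6, 1.3+17.4) = Gamma(11, 18.7) (shape, rate).
Equal-tailed 90% interval: Gamma(11, 18.7) quantiles at 0.05 and 0.95.
Posterior mean ≈ 0.588, SD ≈ 0.177; a Normal approximation gives roughly [0.297, 0.880].
Exact: lower = 0.330; upper = 0.907.

[0.330, 0.907]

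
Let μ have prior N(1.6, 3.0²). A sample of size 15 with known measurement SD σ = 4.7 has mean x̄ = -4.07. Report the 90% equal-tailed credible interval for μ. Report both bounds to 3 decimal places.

[-5.123, -1.422]

Posterior precision = 1/3.0² + 15/4.7² = 0.1111 + 0.6790 = 0.7902, so posterior SD = 1.1250.
Posterior mean = (1.6/3.0² + 15·-4.07/4.7²) / 0.7902 = -3.2727.
Interval: -3.2727 ± 1.645 × 1.1250 → [-5.123, -1.422].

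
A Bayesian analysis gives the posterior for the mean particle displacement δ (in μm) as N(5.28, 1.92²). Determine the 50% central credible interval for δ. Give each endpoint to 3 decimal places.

The posterior is symmetric, so the 50% equal-tailed interval is δ = 5.28 ± z·1.92 with z = 0.674.
Half-width: 0.674 × 1.92 = 1.295.
5.28 − 1.295 = 3.985; 5.28 + 1.295 = 6.575.

[3.985, 6.575]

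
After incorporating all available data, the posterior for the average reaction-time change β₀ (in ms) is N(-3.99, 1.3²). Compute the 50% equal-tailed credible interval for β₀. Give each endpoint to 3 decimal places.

The posterior is symmetric, so the 50% equal-tailed interval is β₀ = -3.99 ± z·1.3 with z = 0.674.
Half-width: 0.674 × 1.3 = 0.877.
-3.99 − 0.877 = -4.867; -3.99 + 0.877 = -3.113.

[-4.867, -3.113]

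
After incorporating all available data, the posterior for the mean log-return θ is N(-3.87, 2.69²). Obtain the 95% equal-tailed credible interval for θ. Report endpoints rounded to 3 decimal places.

The posterior is symmetric, so the 95% equal-tailed interval is θ = -3.87 ± z·2.69 with z = 1.960.
Half-width: 1.960 × 2.69 = 5.272.
-3.87 − 5.272 = -9.142; -3.87 + 5.272 = 1.402.

[-9.142, 1.402]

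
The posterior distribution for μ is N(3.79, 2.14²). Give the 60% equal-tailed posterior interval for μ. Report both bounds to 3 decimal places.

The posterior is symmetric, so the 60% equal-tailed interval is μ = 3.79 ± z·2.14 with z = 0.842.
Half-width: 0.842 × 2.14 = 1.801.
3.79 − 1.801 = 1.989; 3.79 + 1.801 = 5.591.

[1.989, 5.591]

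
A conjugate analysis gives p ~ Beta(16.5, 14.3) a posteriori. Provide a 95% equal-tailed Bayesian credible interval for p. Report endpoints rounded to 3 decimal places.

[0.361, 0.706]

Posterior: Beta(16.5, 14.3).
Equal-tailed 95% interval: the 0.025 and 0.975 quantiles of Beta(16.5, 14.3).
Posterior mean ≈ 0.536, SD ≈ 0.088; a Normal approximation gives roughly [0.362, 0.709].
Exact: F⁻¹(0.025) = 0.361; F⁻¹(0.975) = 0.706.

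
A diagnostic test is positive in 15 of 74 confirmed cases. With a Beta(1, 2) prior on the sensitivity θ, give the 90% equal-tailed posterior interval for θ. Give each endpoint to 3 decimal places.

Posterior: Beta(1+15, 2+59) = Beta(16, 61).
Equal-tailed 90% interval: the 0.05 and 0.95 quantiles of Beta(16, 61).
Posterior mean ≈ 0.208, SD ≈ 0.046; a Normal approximation gives roughly [0.132, 0.283].
Exact: F⁻¹(0.05) = 0.137; F⁻¹(0.95) = 0.288.

[0.137, 0.288]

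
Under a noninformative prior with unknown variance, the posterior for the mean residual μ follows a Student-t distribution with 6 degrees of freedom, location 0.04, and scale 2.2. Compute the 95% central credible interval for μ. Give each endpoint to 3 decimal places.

The t_6 distribution is symmetric; the 95% interval is 0.04 ± t·2.2 with t_{0.975,6} = 2.447.
Half-width: 2.447 × 2.2 = 5.383.
0.04 − 5.383 = -5.343; 0.04 + 5.383 = 5.423.

[-5.343, 5.423]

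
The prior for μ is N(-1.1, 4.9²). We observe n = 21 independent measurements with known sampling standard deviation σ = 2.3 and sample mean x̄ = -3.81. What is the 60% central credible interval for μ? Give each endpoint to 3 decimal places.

Posterior precision = 1/4.9² + 21/2.3² = 0.0416 + 3.9698 = 4.0114, so posterior SD = 0.4993.
Posterior mean = (-1.1/4.9² + 21·-3.81/2.3²) / 4.0114 = -3.7819.
Interval: -3.7819 ± 0.842 × 0.4993 → [-4.202, -3.362].

[-4.202, -3.362]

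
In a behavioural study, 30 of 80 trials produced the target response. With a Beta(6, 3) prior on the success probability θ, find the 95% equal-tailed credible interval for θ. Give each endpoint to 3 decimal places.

Posterior: Beta(6+30, 3+50) = Beta(36, 53).
Equal-tailed 95% interval: the 0.025 and 0.975 quantiles of Beta(36, 53).
Posterior mean ≈ 0.404, SD ≈ 0.052; a Normal approximation gives roughly [0.303, 0.506].
Exact: F⁻¹(0.025) = 0.305; F⁻¹(0.975) = 0.508.

[0.305, 0.508]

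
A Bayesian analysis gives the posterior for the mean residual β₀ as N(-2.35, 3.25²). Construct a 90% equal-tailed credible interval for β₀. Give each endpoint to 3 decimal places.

The posterior is symmetric, so the 90% equal-tailed interval is β₀ = -2.35 ± z·3.25 with z = 1.645.
Half-width: 1.645 × 3.25 = 5.346.
-2.35 − 5.346 = -7.696; -2.35 + 5.346 = 2.996.

[-7.696, 2.996]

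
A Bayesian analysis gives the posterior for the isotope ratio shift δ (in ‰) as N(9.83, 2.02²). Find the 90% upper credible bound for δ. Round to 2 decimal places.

Need U with P(δ ≤ U) = 0.90: U = 9.83 + z_{0.1}·2.02.
z = 1.282; U = 9.83 + 1.282 × 2.02 = 12.42.

12.42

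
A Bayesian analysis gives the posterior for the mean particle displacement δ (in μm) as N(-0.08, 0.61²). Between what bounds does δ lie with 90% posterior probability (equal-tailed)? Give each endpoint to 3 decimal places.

The posterior is symmetric, so the 90% equal-tailed interval is δ = -0.08 ± z·0.61 with z = 1.645.
Half-width: 1.645 × 0.61 = 1.003.
-0.08 − 1.003 = -1.083; -0.08 + 1.003 = 0.923.

[-1.083, 0.923]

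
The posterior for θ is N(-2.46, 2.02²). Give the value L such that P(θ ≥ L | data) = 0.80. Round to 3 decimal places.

-4.160

Need L with P(θ ≥ L) = 0.80: L = -2.46 − z_{0.2}·2.02.
z = 0.842; L = -2.46 − 0.842 × 2.02 = -4.160.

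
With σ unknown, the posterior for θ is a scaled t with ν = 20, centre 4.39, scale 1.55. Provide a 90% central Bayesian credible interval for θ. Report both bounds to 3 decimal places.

[1.717, 7.063]

The t_20 distribution is symmetric; the 90% interval is 4.39 ± t·1.55 with t_{0.95,20} = 1.725.
Half-width: 1.725 × 1.55 = 2.673.
4.39 − 2.673 = 1.717; 4.39 + 2.673 = 7.063.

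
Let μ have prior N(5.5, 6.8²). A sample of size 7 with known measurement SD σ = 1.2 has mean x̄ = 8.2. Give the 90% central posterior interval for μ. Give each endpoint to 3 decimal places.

[7.444, 8.932]

Posterior precision = 1/6.8² + 7/1.2² = 0.0216 + 4.8611 = 4.8827, so posterior SD = 0.4526.
Posterior mean = (5.5/6.8² + 7·8.2/1.2²) / 4.8827 = 8.1880.
Interval: 8.1880 ± 1.645 × 0.4526 → [7.444, 8.932].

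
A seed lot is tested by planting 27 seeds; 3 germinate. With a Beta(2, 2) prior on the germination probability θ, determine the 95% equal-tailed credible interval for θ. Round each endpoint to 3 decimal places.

Posterior: Beta(2+3, 2+24) = Beta(5, 26).
Equal-tailed 95% interval: the 0.025 and 0.975 quantiles of Beta(5, 26).
Posterior mean ≈ 0.161, SD ≈ 0.065; a Normal approximation gives roughly [0.034, 0.289].
Exact: F⁻¹(0.025) = 0.056; F⁻¹(0.975) = 0.307.

[0.056, 0.307]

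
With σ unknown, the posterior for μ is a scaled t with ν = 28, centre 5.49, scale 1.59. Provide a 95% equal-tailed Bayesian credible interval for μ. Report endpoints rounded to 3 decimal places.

The t_28 distribution is symmetric; the 95% interval is 5.49 ± t·1.59 with t_{0.975,28} = 2.048.
Half-width: 2.048 × 1.59 = 3.257.
5.49 − 3.257 = 2.233; 5.49 + 3.257 = 8.747.

[2.233, 8.747]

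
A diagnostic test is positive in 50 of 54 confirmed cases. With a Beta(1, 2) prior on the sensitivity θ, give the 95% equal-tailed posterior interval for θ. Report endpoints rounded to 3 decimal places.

Posterior: Beta(1+50, 2+4) = Beta(51, 6).
Equal-tailed 95% interval: the 0.025 and 0.975 quantiles of Beta(51, 6).
Posterior mean ≈ 0.895, SD ≈ 0.040; a Normal approximation gives roughly [0.816, 0.974].
Exact: F⁻¹(0.025) = 0.804; F⁻¹(0.975) = 0.960.

[0.804, 0.960]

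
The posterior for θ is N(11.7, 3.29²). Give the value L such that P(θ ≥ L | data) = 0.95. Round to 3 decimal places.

6.288

Need L with P(θ ≥ L) = 0.95: L = 11.7 − z_{0.05}·3.29.
z = 1.645; L = 11.7 − 1.645 × 3.29 = 6.288.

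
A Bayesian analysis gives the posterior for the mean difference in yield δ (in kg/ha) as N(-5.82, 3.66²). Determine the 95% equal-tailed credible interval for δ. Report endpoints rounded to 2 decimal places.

[-12.99, 1.35]

The posterior is symmetric, so the 95% equal-tailed interval is δ = -5.82 ± z·3.66 with z = 1.960.
Half-width: 1.960 × 3.66 = 7.17.
-5.82 − 7.17 = -12.99; -5.82 + 7.17 = 1.35.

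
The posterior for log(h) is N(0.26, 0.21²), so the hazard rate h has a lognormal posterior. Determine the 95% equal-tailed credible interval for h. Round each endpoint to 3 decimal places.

On the log scale the 95% interval is 0.26 ± 1.960 × 0.21 = [-0.1516, 0.6716].
Exponentiate: [e^-0.1516, e^0.6716] = [0.859, 1.957].

[0.859, 1.957]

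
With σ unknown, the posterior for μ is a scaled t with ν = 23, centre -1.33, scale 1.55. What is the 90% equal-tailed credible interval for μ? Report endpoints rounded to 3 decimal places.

The t_23 distribution is symmetric; the 90% interval is -1.33 ± t·1.55 with t_{0.95,23} = 1.714.
Half-width: 1.714 × 1.55 = 2.657.
-1.33 − 2.657 = -3.987; -1.33 + 2.657 = 1.327.

[-3.987, 1.327]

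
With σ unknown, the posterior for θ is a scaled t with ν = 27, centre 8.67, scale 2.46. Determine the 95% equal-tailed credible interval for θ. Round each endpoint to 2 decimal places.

The t_27 distribution is symmetric; the 95% interval is 8.67 ± t·2.46 with t_{0.975,27} = 2.052.
Half-width: 2.052 × 2.46 = 5.05.
8.67 − 5.05 = 3.62; 8.67 + 5.05 = 13.72.

[3.62, 13.72]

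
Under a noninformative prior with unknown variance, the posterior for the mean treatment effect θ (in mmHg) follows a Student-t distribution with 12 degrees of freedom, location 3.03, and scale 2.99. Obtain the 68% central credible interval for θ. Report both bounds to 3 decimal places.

[-0.072, 6.132]

The t_12 distribution is symmetric; the 68% interval is 3.03 ± t·2.99 with t_{0.84,12} = 1.037.
Half-width: 1.037 × 2.99 = 3.102.
3.03 − 3.102 = -0.072; 3.03 + 3.102 = 6.132.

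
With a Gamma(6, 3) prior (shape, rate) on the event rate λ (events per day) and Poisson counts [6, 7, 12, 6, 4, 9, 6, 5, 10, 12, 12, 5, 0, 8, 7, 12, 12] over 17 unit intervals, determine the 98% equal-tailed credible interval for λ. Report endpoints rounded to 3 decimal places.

[5.653, 8.394]

Posterior: Gamma(6+133, 3+17) = Gamma(139, 20) (shape, rate).
Equal-tailed 98% interval: Gamma(139, 20) quantiles at 0.01 and 0.99.
Posterior mean ≈ 6.950, SD ≈ 0.589; a Normal approximation gives roughly [5.579, 8.321].
Exact: lower = 5.653; upper = 8.394.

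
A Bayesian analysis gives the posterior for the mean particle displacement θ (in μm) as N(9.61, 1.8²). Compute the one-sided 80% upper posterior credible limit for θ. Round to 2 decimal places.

Need U with P(θ ≤ U) = 0.80: U = 9.61 + z_{0.2}·1.8.
z = 0.842; U = 9.61 + 0.842 × 1.8 = 11.12.

11.12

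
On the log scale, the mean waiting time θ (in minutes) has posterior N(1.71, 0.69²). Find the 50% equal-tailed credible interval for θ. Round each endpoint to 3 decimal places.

[3.472, 8.806]

On the log scale the 50% interval is 1.71 ± 0.674 × 0.69 = [1.2446, 2.1754].
Exponentiate: [e^1.2446, e^2.1754] = [3.472, 8.806].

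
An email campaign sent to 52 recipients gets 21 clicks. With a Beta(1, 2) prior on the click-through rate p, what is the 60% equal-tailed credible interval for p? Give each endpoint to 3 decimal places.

[0.344, 0.455]

Posterior: Beta(1+21, 2+31) = Beta(22, 33).
Equal-tailed 60% interval: the 0.2 and 0.8 quantiles of Beta(22, 33).
Posterior mean ≈ 0.400, SD ≈ 0.065; a Normal approximation gives roughly [0.345, 0.455].
Exact: F⁻¹(0.2) = 0.344; F⁻¹(0.8) = 0.455.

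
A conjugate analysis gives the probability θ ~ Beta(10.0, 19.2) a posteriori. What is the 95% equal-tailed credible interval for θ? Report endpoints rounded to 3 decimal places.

[0.185, 0.520]

Posterior: Beta(10.0, 19.2).
Equal-tailed 95% interval: the 0.025 and 0.975 quantiles of Beta(10.0, 19.2).
Posterior mean ≈ 0.342, SD ≈ 0.086; a Normal approximation gives roughly [0.173, 0.512].
Exact: F⁻¹(0.025) = 0.185; F⁻¹(0.975) = 0.520.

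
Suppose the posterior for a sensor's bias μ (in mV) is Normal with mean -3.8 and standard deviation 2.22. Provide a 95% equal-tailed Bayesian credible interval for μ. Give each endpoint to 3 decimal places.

The posterior is symmetric, so the 95% equal-tailed interval is μ = -3.8 ± z·2.22 with z = 1.960.
Half-width: 1.960 × 2.22 = 4.351.
-3.8 − 4.351 = -8.151; -3.8 + 4.351 = 0.551.

[-8.151, 0.551]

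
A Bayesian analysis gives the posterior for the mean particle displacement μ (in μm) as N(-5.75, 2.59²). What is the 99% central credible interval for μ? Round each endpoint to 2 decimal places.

The posterior is symmetric, so the 99% equal-tailed interval is μ = -5.75 ± z·2.59 with z = 2.576.
Half-width: 2.576 × 2.59 = 6.67.
-5.75 − 6.67 = -12.42; -5.75 + 6.67 = 0.92.

[-12.42, 0.92]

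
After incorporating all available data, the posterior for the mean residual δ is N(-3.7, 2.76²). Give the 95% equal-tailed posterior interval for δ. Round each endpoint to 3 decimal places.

[-9.110, 1.710]

The posterior is symmetric, so the 95% equal-tailed interval is δ = -3.7 ± z·2.76 with z = 1.960.
Half-width: 1.960 × 2.76 = 5.410.
-3.7 − 5.410 = -9.110; -3.7 + 5.410 = 1.710.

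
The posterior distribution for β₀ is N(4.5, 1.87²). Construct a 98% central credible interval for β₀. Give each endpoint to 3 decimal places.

[0.150, 8.850]

The posterior is symmetric, so the 98% equal-tailed interval is β₀ = 4.5 ± z·1.87 with z = 2.326.
Half-width: 2.326 × 1.87 = 4.350.
4.5 − 4.350 = 0.150; 4.5 + 4.350 = 8.850.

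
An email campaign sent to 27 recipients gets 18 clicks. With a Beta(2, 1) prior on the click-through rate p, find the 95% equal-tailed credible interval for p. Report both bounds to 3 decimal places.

Posterior: Beta(2+18, 1+9) = Beta(20, 10).
Equal-tailed 95% interval: the 0.025 and 0.975 quantiles of Beta(20, 10).
Posterior mean ≈ 0.667, SD ≈ 0.085; a Normal approximation gives roughly [0.501, 0.833].
Exact: F⁻¹(0.025) = 0.492; F⁻¹(0.975) = 0.821.

[0.492, 0.821]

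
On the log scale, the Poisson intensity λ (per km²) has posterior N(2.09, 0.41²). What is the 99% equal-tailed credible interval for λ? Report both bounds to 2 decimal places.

On the log scale the 99% interval is 2.09 ± 2.576 × 0.41 = [1.0339, 3.1461].
Exponentiate: [e^1.0339, e^3.1461] = [2.81, 23.24].

[2.81, 23.24]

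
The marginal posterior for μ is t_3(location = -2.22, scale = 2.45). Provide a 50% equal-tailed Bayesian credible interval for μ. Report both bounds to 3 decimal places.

[-4.094, -0.346]

The t_3 distribution is symmetric; the 50% interval is -2.22 ± t·2.45 with t_{0.75,3} = 0.765.
Half-width: 0.765 × 2.45 = 1.874.
-2.22 − 1.874 = -4.094; -2.22 + 1.874 = -0.346.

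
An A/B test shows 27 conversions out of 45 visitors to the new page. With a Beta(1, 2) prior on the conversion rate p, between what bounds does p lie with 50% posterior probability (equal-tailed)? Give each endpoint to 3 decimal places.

[0.536, 0.632]

Posterior: Beta(1+27, 2+18) = Beta(28, 20).
Equal-tailed 50% interval: the 0.25 and 0.75 quantiles of Beta(28, 20).
Posterior mean ≈ 0.583, SD ≈ 0.070; a Normal approximation gives roughly [0.536, 0.631].
Exact: F⁻¹(0.25) = 0.536; F⁻¹(0.75) = 0.632.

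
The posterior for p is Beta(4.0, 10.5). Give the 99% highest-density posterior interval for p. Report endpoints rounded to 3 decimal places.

[0.042, 0.582]

The posterior is unimodal and skewed, so the HPD interval has equal density at both endpoints and is the shortest 99% interval.
Solving f(0.042) = f(0.582) with F(0.582) − F(0.042) = 0.99 gives [0.042, 0.582].
For comparison, the equal-tailed interval is [0.055, 0.605]; the HPD is narrower and shifted toward the mode.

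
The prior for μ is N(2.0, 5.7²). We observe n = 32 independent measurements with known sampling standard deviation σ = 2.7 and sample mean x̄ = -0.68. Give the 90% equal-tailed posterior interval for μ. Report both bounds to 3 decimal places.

Posterior precision = 1/5.7² + 32/2.7² = 0.0308 + 4.3896 = 4.4204, so posterior SD = 0.4756.
Posterior mean = (2.0/5.7² + 32·-0.68/2.7²) / 4.4204 = -0.6613.
Interval: -0.6613 ± 1.645 × 0.4756 → [-1.444, 0.121].

[-1.444, 0.121]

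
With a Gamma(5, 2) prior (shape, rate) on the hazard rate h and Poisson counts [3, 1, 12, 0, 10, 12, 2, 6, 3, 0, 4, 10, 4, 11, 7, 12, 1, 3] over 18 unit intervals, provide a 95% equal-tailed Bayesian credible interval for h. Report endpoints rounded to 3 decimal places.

[4.339, 6.355]

Posterior: Gamma(5+101, 2+18) = Gamma(106, 20) (shape, rate).
Equal-tailed 95% interval: Gamma(106, 20) quantiles at 0.025 and 0.975.
Posterior mean ≈ 5.300, SD ≈ 0.515; a Normal approximation gives roughly [4.291, 6.309].
Exact: lower = 4.339; upper = 6.355.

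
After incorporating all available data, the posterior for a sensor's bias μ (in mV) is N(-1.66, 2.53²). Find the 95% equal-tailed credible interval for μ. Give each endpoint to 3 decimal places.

[-6.619, 3.299]

The posterior is symmetric, so the 95% equal-tailed interval is μ = -1.66 ± z·2.53 with z = 1.960.
Half-width: 1.960 × 2.53 = 4.959.
-1.66 − 4.959 = -6.619; -1.66 + 4.959 = 3.299.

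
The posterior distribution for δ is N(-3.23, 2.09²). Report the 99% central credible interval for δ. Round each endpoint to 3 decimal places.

The posterior is symmetric, so the 99% equal-tailed interval is δ = -3.23 ± z·2.09 with z = 2.576.
Half-width: 2.576 × 2.09 = 5.383.
-3.23 − 5.383 = -8.613; -3.23 + 5.383 = 2.153.

[-8.613, 2.153]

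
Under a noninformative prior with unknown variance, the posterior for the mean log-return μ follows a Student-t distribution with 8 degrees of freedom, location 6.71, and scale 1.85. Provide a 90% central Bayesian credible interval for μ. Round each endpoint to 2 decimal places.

The t_8 distribution is symmetric; the 90% interval is 6.71 ± t·1.85 with t_{0.95,8} = 1.860.
Half-width: 1.860 × 1.85 = 3.44.
6.71 − 3.44 = 3.27; 6.71 + 3.44 = 10.15.

[3.27, 10.15]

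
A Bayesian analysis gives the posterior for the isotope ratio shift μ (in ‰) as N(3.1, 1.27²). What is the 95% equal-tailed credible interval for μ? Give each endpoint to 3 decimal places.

The posterior is symmetric, so the 95% equal-tailed interval is μ = 3.1 ± z·1.27 with z = 1.960.
Half-width: 1.960 × 1.27 = 2.489.
3.1 − 2.489 = 0.611; 3.1 + 2.489 = 5.589.

[0.611, 5.589]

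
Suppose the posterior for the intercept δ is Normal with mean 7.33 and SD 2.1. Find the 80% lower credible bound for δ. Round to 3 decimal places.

Need L with P(δ ≥ L) = 0.80: L = 7.33 − z_{0.2}·2.1.
z = 0.842; L = 7.33 − 0.842 × 2.1 = 5.563.

5.563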